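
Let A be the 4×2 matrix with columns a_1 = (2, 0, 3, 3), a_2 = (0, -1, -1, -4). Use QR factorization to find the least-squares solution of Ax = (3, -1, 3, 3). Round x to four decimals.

a_1 = (2, 0, 3, 3); ‖a_1‖ = 4.6904, so e_1 = (0.4264, 0.0000, 0.6396, 0.6396).
e_1·a_2 = 0.4264·0 + 0.0000·(-1) + 0.6396·(-1) + 0.6396·(-4) = -3.1980.
u_2 = a_2 + 3.1980·e_1 = (1.3636, -1.0000, 1.0455, -1.9545).
‖u_2‖ = 2.7880, so e_2 = (0.4891, -0.3587, 0.3750, -0.7011).
Qᵀb = (5.1168, 0.8478).
Back-substitute: x_2 = 0.8478/2.7880 = 0.3041.
x_1 = (5.1168 + 3.1980·0.3041)/4.6904 = 1.2982.

x = (1.2982, 0.3041)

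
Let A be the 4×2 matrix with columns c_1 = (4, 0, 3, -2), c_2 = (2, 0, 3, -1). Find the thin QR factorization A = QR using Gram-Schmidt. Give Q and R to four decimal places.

e_1 = c_1/‖c_1‖ = (4, 0, 3, -2)/5.3852 = (0.7428, 0.0000, 0.5571, -0.3714).
r_{12} = e_1·c_2 = 3.5282.
u_2 = c_2 − 3.5282·e_1 = (-0.6207, 0.0000, 1.0345, 0.3103).
‖u_2‖ = 1.2457, so e_2 = (-0.4983, 0.0000, 0.8305, 0.2491).

Q = [[0.7428, -0.4983], [0.0000, 0.0000], [0.5571, 0.8305], [-0.3714, 0.2491]], R = [[5.3852, 3.5282], [0.0000, 1.2457]]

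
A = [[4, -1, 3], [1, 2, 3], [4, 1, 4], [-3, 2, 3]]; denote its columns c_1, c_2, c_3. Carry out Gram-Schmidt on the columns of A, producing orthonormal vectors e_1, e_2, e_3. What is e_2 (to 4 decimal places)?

e_2 = (-0.1996, 0.6756, 0.4453, 0.5527)

c_1 = (4, 1, 4, -3); ‖c_1‖ = 6.4807, so e_1 = (0.6172, 0.1543, 0.6172, -0.4629).
e_1·c_2 = 0.6172·(-1) + 0.1543·2 + 0.6172·1 + (-0.4629)·2 = -0.6172.
u_2 = c_2 + 0.6172·e_1 = (-0.6190, 2.0952, 1.3810, 1.7143).
‖u_2‖ = 3.1015, so e_2 = (-0.1996, 0.6756, 0.4453, 0.5527).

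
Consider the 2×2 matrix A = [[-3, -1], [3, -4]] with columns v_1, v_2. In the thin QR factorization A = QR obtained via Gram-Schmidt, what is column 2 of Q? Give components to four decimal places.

q_2 = (-0.7071, -0.7071)

v_1 = (-3, 3); ‖v_1‖ = 4.2426, so q_1 = (-0.7071, 0.7071).
q_1·v_2 = (-0.7071)·(-1) + 0.7071·(-4) = -2.1213.
u_2 = v_2 + 2.1213·q_1 = (-2.5000, -2.5000).
‖u_2‖ = 3.5355, so q_2 = (-0.7071, -0.7071).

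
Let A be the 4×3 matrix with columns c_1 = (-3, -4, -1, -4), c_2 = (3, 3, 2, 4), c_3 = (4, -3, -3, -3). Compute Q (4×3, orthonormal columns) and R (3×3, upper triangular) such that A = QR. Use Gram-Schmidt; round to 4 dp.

Q = [[-0.4629, 0.1604, 0.8549], [-0.6172, -0.5345, -0.3288], [-0.1543, 0.8018, -0.3288], [-0.6172, 0.2138, -0.2302]], R = [[6.4807, -6.0178, 2.3146], [0.0000, 1.3363, -0.8018], [0.0000, 0.0000, 6.0828]]

c_1 = (-3, -4, -1, -4); ‖c_1‖ = 6.4807, so e_1 = (-0.4629, -0.6172, -0.1543, -0.6172).
e_1·c_2 = (-0.4629)·3 + (-0.6172)·3 + (-0.1543)·2 + (-0.6172)·4 = -6.0178.
u_2 = c_2 + 6.0178·e_1 = (0.2143, -0.7143, 1.0714, 0.2857).
‖u_2‖ = 1.3363, so e_2 = (0.1604, -0.5345, 0.8018, 0.2138).
e_1·c_3 = (-0.4629)·4 + (-0.6172)·(-3) + (-0.1543)·(-3) + (-0.6172)·(-3) = 2.3146; e_2·c_3 = 0.1604·4 + (-0.5345)·(-3) + 0.8018·(-3) + 0.2138·(-3) = -0.8018.
u_3 = c_3 − 2.3146·e_1 + 0.8018·e_2 = (5.2000, -2.0000, -2.0000, -1.4000).
‖u_3‖ = 6.0828, so e_3 = (0.8549, -0.3288, -0.3288, -0.2302).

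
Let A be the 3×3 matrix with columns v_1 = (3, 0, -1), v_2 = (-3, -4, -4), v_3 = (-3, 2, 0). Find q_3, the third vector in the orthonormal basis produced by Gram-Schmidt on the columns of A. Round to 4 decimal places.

q_1 = v_1/‖v_1‖ = (3, 0, -1)/3.1623 = (0.9487, 0.0000, -0.3162).
r_{12} = q_1·v_2 = -1.5811.
u_2 = v_2 + 1.5811·q_1 = (-1.5000, -4.0000, -4.5000).
‖u_2‖ = 6.2048, so q_2 = (-0.2417, -0.6447, -0.7252).
r_{13} = q_1·v_3 = -2.8460; r_{23} = q_2·v_3 = -0.5641.
u_3 = v_3 + 2.8460·q_1 + 0.5641·q_2 = (-0.4364, 1.6364, -1.3091).
‖u_3‖ = 2.1405, so q_3 = (-0.2039, 0.7645, -0.6116).

q_3 = (-0.2039, 0.7645, -0.6116)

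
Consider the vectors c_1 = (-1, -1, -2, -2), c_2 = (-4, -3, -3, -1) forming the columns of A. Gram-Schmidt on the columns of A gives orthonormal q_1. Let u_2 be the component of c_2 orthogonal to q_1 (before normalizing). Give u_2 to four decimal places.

u_2 = (-2.5000, -1.5000, 0.0000, 2.0000)

q_1 = c_1/‖c_1‖ = (-1, -1, -2, -2)/3.1623 = (-0.3162, -0.3162, -0.6325, -0.6325).
r_{12} = q_1·c_2 = 4.7434.
u_2 = c_2 − 4.7434·q_1 = (-2.5000, -1.5000, 0.0000, 2.0000).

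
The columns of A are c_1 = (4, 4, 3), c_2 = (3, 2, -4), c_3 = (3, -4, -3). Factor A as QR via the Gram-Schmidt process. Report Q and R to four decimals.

c_1 = (4, 4, 3); ‖c_1‖ = 6.4031, so q_1 = (0.6247, 0.6247, 0.4685).
q_1·c_2 = 0.6247·3 + 0.6247·2 + 0.4685·(-4) = 1.2494.
u_2 = c_2 − 1.2494·q_1 = (2.2195, 1.2195, -4.5854).
‖u_2‖ = 5.2382, so q_2 = (0.4237, 0.2328, -0.8754).
q_1·c_3 = 0.6247·3 + 0.6247·(-4) + 0.4685·(-3) = -2.0303; q_2·c_3 = 0.4237·3 + 0.2328·(-4) + (-0.8754)·(-3) = 2.9660.
u_3 = c_3 + 2.0303·q_1 − 2.9660·q_2 = (3.0116, -3.4222, 0.5476).
‖u_3‖ = 4.5914, so q_3 = (0.6559, -0.7454, 0.1193).

Q = [[0.6247, 0.4237, 0.6559], [0.6247, 0.2328, -0.7454], [0.4685, -0.8754, 0.1193]], R = [[6.4031, 1.2494, -2.0303], [0.0000, 5.2382, 2.9660], [0.0000, 0.0000, 4.5914]]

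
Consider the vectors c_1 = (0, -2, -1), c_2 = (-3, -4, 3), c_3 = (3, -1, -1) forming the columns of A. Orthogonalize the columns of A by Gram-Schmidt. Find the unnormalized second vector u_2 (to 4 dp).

c_1 = (0, -2, -1); ‖c_1‖ = 2.2361, so e_1 = (0.0000, -0.8944, -0.4472).
e_1·c_2 = 0.0000·(-3) + (-0.8944)·(-4) + (-0.4472)·3 = 2.2361.
u_2 = c_2 − 2.2361·e_1 = (-3.0000, -2.0000, 4.0000).

u_2 = (-3.0000, -2.0000, 4.0000)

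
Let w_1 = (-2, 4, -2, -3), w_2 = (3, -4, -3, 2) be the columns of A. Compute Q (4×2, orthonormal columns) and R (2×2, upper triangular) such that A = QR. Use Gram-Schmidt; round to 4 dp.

Q = [[-0.3482, 0.3450], [0.6963, -0.2760], [-0.3482, -0.8971], [-0.5222, 0.0000]], R = [[5.7446, -3.8297], [0.0000, 4.8305]]

e_1 = w_1/‖w_1‖ = (-2, 4, -2, -3)/5.7446 = (-0.3482, 0.6963, -0.3482, -0.5222).
r_{12} = e_1·w_2 = -3.8297.
u_2 = w_2 + 3.8297·e_1 = (1.6667, -1.3333, -4.3333, 0.0000).
‖u_2‖ = 4.8305, so e_2 = (0.3450, -0.2760, -0.8971, 0.0000).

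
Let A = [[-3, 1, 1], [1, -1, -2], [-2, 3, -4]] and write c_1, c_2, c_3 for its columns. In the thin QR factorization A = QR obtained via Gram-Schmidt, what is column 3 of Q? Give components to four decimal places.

c_1 = (-3, 1, -2); ‖c_1‖ = 3.7417, so q_1 = (-0.8018, 0.2673, -0.5345).
q_1·c_2 = (-0.8018)·1 + 0.2673·(-1) + (-0.5345)·3 = -2.6726.
u_2 = c_2 + 2.6726·q_1 = (-1.1429, -0.2857, 1.5714).
‖u_2‖ = 1.9640, so q_2 = (-0.5819, -0.1455, 0.8001).
q_1·c_3 = (-0.8018)·1 + 0.2673·(-2) + (-0.5345)·(-4) = 0.8018; q_2·c_3 = (-0.5819)·1 + (-0.1455)·(-2) + 0.8001·(-4) = -3.4915.
u_3 = c_3 − 0.8018·q_1 + 3.4915·q_2 = (-0.3889, -2.7222, -0.7778).
‖u_3‖ = 2.8577, so q_3 = (-0.1361, -0.9526, -0.2722).

q_3 = (-0.1361, -0.9526, -0.2722)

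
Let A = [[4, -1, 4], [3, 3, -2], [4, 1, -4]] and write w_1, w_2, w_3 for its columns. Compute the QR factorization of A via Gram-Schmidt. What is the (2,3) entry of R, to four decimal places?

q_1 = w_1/‖w_1‖ = (4, 3, 4)/6.4031 = (0.6247, 0.4685, 0.6247).
r_{12} = q_1·w_2 = 1.4056.
u_2 = w_2 − 1.4056·q_1 = (-1.8780, 2.3415, 0.1220).
‖u_2‖ = 3.0041, so q_2 = (-0.6252, 0.7794, 0.0406).
r_{23} = q_2·w_3 = -4.2219.

r_{23} = -4.2219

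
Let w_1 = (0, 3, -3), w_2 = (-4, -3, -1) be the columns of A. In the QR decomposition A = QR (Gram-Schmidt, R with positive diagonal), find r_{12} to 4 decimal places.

r_{12} = -1.4142

w_1 = (0, 3, -3); ‖w_1‖ = 4.2426, so q_1 = (0.0000, 0.7071, -0.7071).
r_{12} = q_1·w_2 = -1.4142.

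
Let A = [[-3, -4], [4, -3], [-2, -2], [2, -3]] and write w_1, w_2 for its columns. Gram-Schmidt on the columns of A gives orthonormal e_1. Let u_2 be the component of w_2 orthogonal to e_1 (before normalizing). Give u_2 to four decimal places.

u_2 = (-4.1818, -2.7576, -2.1212, -2.8788)

e_1 = w_1/‖w_1‖ = (-3, 4, -2, 2)/5.7446 = (-0.5222, 0.6963, -0.3482, 0.3482).
r_{12} = e_1·w_2 = -0.3482.
u_2 = w_2 + 0.3482·e_1 = (-4.1818, -2.7576, -2.1212, -2.8788).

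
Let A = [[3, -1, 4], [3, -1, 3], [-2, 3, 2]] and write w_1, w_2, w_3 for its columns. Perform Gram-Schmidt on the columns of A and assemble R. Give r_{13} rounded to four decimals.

e_1 = w_1/‖w_1‖ = (3, 3, -2)/4.6904 = (0.6396, 0.6396, -0.4264).
r_{13} = e_1·w_3 = 3.6244.

r_{13} = 3.6244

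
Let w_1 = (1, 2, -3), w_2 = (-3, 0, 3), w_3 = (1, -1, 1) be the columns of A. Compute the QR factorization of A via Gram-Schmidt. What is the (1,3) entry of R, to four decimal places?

w_1 = (1, 2, -3); ‖w_1‖ = 3.7417, so q_1 = (0.2673, 0.5345, -0.8018).
r_{13} = q_1·w_3 = -1.0690.

r_{13} = -1.0690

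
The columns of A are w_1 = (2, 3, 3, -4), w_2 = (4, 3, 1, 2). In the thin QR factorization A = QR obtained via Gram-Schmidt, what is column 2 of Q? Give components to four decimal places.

w_1 = (2, 3, 3, -4); ‖w_1‖ = 6.1644, so q_1 = (0.3244, 0.4867, 0.4867, -0.6489).
q_1·w_2 = 0.3244·4 + 0.4867·3 + 0.4867·1 + (-0.6489)·2 = 1.9467.
u_2 = w_2 − 1.9467·q_1 = (3.3684, 2.0526, 0.0526, 3.2632).
‖u_2‖ = 5.1196, so q_2 = (0.6579, 0.4009, 0.0103, 0.6374).

q_2 = (0.6579, 0.4009, 0.0103, 0.6374)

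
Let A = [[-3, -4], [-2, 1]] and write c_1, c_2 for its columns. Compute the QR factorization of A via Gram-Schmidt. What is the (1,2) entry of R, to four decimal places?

r_{12} = 2.7735

c_1 = (-3, -2); ‖c_1‖ = 3.6056, so e_1 = (-0.8321, -0.5547).
r_{12} = e_1·c_2 = 2.7735.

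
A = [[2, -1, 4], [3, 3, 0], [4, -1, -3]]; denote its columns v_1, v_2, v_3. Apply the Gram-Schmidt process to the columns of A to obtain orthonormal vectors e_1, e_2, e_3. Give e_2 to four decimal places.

v_1 = (2, 3, 4); ‖v_1‖ = 5.3852, so e_1 = (0.3714, 0.5571, 0.7428).
e_1·v_2 = 0.3714·(-1) + 0.5571·3 + 0.7428·(-1) = 0.5571.
u_2 = v_2 − 0.5571·e_1 = (-1.2069, 2.6897, -1.4138).
‖u_2‖ = 3.2695, so e_2 = (-0.3691, 0.8226, -0.4324).

e_2 = (-0.3691, 0.8226, -0.4324)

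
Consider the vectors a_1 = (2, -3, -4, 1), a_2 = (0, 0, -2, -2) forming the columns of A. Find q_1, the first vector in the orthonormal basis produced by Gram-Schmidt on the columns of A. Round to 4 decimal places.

q_1 = (0.3651, -0.5477, -0.7303, 0.1826)

q_1 = a_1/‖a_1‖ = (2, -3, -4, 1)/5.4772 = (0.3651, -0.5477, -0.7303, 0.1826).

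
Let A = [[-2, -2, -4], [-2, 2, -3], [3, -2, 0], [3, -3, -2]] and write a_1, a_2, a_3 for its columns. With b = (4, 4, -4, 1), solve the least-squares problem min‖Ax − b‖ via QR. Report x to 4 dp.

x = (-0.5684, 0.1860, -0.9290)

a_1 = (-2, -2, 3, 3); ‖a_1‖ = 5.0990, so q_1 = (-0.3922, -0.3922, 0.5883, 0.5883).
q_1·a_2 = (-0.3922)·(-2) + (-0.3922)·2 + 0.5883·(-2) + 0.5883·(-3) = -2.9417.
u_2 = a_2 + 2.9417·q_1 = (-3.1538, 0.8462, -0.2692, -1.2692).
‖u_2‖ = 3.5137, so q_2 = (-0.8976, 0.2408, -0.0766, -0.3612).
q_1·a_3 = (-0.3922)·(-4) + (-0.3922)·(-3) + 0.5883·0 + 0.5883·(-2) = 1.5689; q_2·a_3 = (-0.8976)·(-4) + 0.2408·(-3) + (-0.0766)·0 + (-0.3612)·(-2) = 3.5903.
u_3 = a_3 − 1.5689·q_1 − 3.5903·q_2 = (-0.1620, -3.2492, -0.6480, -1.6262).
‖u_3‖ = 3.6943, so q_3 = (-0.0438, -0.8795, -0.1754, -0.4402).
Qᵀb = (-4.9029, -2.6818, -3.4321).
Back-substitute: x_3 = -3.4321/3.6943 = -0.9290.
x_2 = (-2.6818 − 3.5903·(-0.9290))/3.5137 = 0.1860.
x_1 = (-4.9029 + 2.9417·0.1860 − 1.5689·(-0.9290))/5.0990 = -0.5684.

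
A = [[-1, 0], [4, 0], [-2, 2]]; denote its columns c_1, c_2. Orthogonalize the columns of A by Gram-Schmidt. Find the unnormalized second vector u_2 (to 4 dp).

u_2 = (-0.1905, 0.7619, 1.6190)

c_1 = (-1, 4, -2); ‖c_1‖ = 4.5826, so e_1 = (-0.2182, 0.8729, -0.4364).
e_1·c_2 = (-0.2182)·0 + 0.8729·0 + (-0.4364)·2 = -0.8729.
u_2 = c_2 + 0.8729·e_1 = (-0.1905, 0.7619, 1.6190).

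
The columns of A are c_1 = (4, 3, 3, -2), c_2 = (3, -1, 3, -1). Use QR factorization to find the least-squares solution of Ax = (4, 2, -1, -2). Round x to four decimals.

x = (0.7778, -0.3278)

c_1 = (4, 3, 3, -2); ‖c_1‖ = 6.1644, so e_1 = (0.6489, 0.4867, 0.4867, -0.3244).
e_1·c_2 = 0.6489·3 + 0.4867·(-1) + 0.4867·3 + (-0.3244)·(-1) = 3.2444.
u_2 = c_2 − 3.2444·e_1 = (0.8947, -2.5789, 1.4211, 0.0526).
‖u_2‖ = 3.0779, so e_2 = (0.2907, -0.8379, 0.4617, 0.0171).
Qᵀb = (3.7311, -1.0089).
Back-substitute: x_2 = -1.0089/3.0779 = -0.3278.
x_1 = (3.7311 − 3.2444·(-0.3278))/6.1644 = 0.7778.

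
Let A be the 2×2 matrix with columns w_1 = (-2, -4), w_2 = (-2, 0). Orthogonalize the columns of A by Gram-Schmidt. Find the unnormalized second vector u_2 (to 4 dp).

w_1 = (-2, -4); ‖w_1‖ = 4.4721, so q_1 = (-0.4472, -0.8944).
q_1·w_2 = (-0.4472)·(-2) + (-0.8944)·0 = 0.8944.
u_2 = w_2 − 0.8944·q_1 = (-1.6000, 0.8000).

u_2 = (-1.6000, 0.8000)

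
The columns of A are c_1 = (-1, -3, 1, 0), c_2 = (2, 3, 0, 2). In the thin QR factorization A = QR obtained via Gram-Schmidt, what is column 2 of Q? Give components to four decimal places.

q_2 = (0.4082, 0.0000, 0.4082, 0.8165)

q_1 = c_1/‖c_1‖ = (-1, -3, 1, 0)/3.3166 = (-0.3015, -0.9045, 0.3015, 0.0000).
r_{12} = q_1·c_2 = -3.3166.
u_2 = c_2 + 3.3166·q_1 = (1.0000, 0.0000, 1.0000, 2.0000).
‖u_2‖ = 2.4495, so q_2 = (0.4082, 0.0000, 0.4082, 0.8165).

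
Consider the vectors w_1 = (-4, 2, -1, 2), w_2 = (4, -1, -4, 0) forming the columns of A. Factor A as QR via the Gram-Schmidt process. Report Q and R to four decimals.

Q = [[-0.8000, 0.3509], [0.4000, 0.0239], [-0.2000, -0.9091], [0.4000, 0.2233]], R = [[5.0000, -2.8000], [0.0000, 5.0160]]

w_1 = (-4, 2, -1, 2); ‖w_1‖ = 5.0000, so e_1 = (-0.8000, 0.4000, -0.2000, 0.4000).
e_1·w_2 = (-0.8000)·4 + 0.4000·(-1) + (-0.2000)·(-4) + 0.4000·0 = -2.8000.
u_2 = w_2 + 2.8000·e_1 = (1.7600, 0.1200, -4.5600, 1.1200).
‖u_2‖ = 5.0160, so e_2 = (0.3509, 0.0239, -0.9091, 0.2233).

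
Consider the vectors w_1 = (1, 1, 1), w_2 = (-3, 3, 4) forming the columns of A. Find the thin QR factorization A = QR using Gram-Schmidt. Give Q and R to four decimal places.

w_1 = (1, 1, 1); ‖w_1‖ = 1.7321, so q_1 = (0.5774, 0.5774, 0.5774).
q_1·w_2 = 0.5774·(-3) + 0.5774·3 + 0.5774·4 = 2.3094.
u_2 = w_2 − 2.3094·q_1 = (-4.3333, 1.6667, 2.6667).
‖u_2‖ = 5.3541, so q_2 = (-0.8093, 0.3113, 0.4981).

Q = [[0.5774, -0.8093], [0.5774, 0.3113], [0.5774, 0.4981]], R = [[1.7321, 2.3094], [0.0000, 5.3541]]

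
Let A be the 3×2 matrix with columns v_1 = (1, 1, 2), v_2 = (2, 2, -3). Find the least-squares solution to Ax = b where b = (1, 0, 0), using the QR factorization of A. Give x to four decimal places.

v_1 = (1, 1, 2); ‖v_1‖ = 2.4495, so q_1 = (0.4082, 0.4082, 0.8165).
q_1·v_2 = 0.4082·2 + 0.4082·2 + 0.8165·(-3) = -0.8165.
u_2 = v_2 + 0.8165·q_1 = (2.3333, 2.3333, -2.3333).
‖u_2‖ = 4.0415, so q_2 = (0.5774, 0.5774, -0.5774).
Qᵀb = (0.4082, 0.5774).
Back-substitute: x_2 = 0.5774/4.0415 = 0.1429.
x_1 = (0.4082 + 0.8165·0.1429)/2.4495 = 0.2143.

x = (0.2143, 0.1429)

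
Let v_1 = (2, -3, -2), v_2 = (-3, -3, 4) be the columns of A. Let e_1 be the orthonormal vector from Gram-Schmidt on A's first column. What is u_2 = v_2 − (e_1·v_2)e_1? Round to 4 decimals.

e_1 = v_1/‖v_1‖ = (2, -3, -2)/4.1231 = (0.4851, -0.7276, -0.4851).
r_{12} = e_1·v_2 = -1.2127.
u_2 = v_2 + 1.2127·e_1 = (-2.4118, -3.8824, 3.4118).

u_2 = (-2.4118, -3.8824, 3.4118)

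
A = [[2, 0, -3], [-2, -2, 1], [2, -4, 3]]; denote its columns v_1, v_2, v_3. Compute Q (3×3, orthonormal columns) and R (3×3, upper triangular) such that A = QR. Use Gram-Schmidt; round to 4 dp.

Q = [[0.5774, 0.1543, -0.8018], [-0.5774, -0.6172, -0.5345], [0.5774, -0.7715, 0.2673]], R = [[3.4641, -1.1547, -0.5774], [0.0000, 4.3205, -3.3947], [0.0000, 0.0000, 2.6726]]

v_1 = (2, -2, 2); ‖v_1‖ = 3.4641, so q_1 = (0.5774, -0.5774, 0.5774).
q_1·v_2 = 0.5774·0 + (-0.5774)·(-2) + 0.5774·(-4) = -1.1547.
u_2 = v_2 + 1.1547·q_1 = (0.6667, -2.6667, -3.3333).
‖u_2‖ = 4.3205, so q_2 = (0.1543, -0.6172, -0.7715).
q_1·v_3 = 0.5774·(-3) + (-0.5774)·1 + 0.5774·3 = -0.5774; q_2·v_3 = 0.1543·(-3) + (-0.6172)·1 + (-0.7715)·3 = -3.3947.
u_3 = v_3 + 0.5774·q_1 + 3.3947·q_2 = (-2.1429, -1.4286, 0.7143).
‖u_3‖ = 2.6726, so q_3 = (-0.8018, -0.5345, 0.2673).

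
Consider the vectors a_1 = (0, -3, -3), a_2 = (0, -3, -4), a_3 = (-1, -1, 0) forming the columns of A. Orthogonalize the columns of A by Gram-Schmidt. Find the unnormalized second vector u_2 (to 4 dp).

u_2 = (0.0000, 0.5000, -0.5000)

e_1 = a_1/‖a_1‖ = (0, -3, -3)/4.2426 = (0.0000, -0.7071, -0.7071).
r_{12} = e_1·a_2 = 4.9497.
u_2 = a_2 − 4.9497·e_1 = (0.0000, 0.5000, -0.5000).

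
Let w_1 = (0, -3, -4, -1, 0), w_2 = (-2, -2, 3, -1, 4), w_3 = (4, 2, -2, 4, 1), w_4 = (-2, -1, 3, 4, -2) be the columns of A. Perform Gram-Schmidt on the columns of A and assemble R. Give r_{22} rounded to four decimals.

r_{22} = 5.7479

w_1 = (0, -3, -4, -1, 0); ‖w_1‖ = 5.0990, so q_1 = (0.0000, -0.5883, -0.7845, -0.1961, 0.0000).
q_1·w_2 = 0.0000·(-2) + (-0.5883)·(-2) + (-0.7845)·3 + (-0.1961)·(-1) + 0.0000·4 = -0.9806.
u_2 = w_2 + 0.9806·q_1 = (-2.0000, -2.5769, 2.2308, -1.1923, 4.0000).
r_{22} = ‖u_2‖ = 5.7479.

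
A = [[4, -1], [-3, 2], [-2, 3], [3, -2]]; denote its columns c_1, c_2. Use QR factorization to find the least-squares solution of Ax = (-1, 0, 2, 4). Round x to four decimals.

e_1 = c_1/‖c_1‖ = (4, -3, -2, 3)/6.1644 = (0.6489, -0.4867, -0.3244, 0.4867).
r_{12} = e_1·c_2 = -3.5689.
u_2 = c_2 + 3.5689·e_1 = (1.3158, 0.2632, 1.8421, -0.2632).
‖u_2‖ = 2.2942, so e_2 = (0.5735, 0.1147, 0.8030, -0.1147).
Qᵀb = (0.6489, 0.5735).
Back-substitute: x_2 = 0.5735/2.2942 = 0.2500.
x_1 = (0.6489 + 3.5689·0.2500)/6.1644 = 0.2500.

x = (0.2500, 0.2500)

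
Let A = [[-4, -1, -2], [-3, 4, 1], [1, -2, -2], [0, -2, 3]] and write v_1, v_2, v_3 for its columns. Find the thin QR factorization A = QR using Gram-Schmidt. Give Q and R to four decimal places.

Q = [[-0.7845, -0.5519, -0.2272], [-0.5883, 0.6188, 0.1612], [0.1961, -0.3512, -0.4252], [0.0000, -0.4348, 0.8612]], R = [[5.0990, -1.9612, 0.5883], [0.0000, 4.5993, 1.1206], [0.0000, 0.0000, 4.0495]]

v_1 = (-4, -3, 1, 0); ‖v_1‖ = 5.0990, so q_1 = (-0.7845, -0.5883, 0.1961, 0.0000).
q_1·v_2 = (-0.7845)·(-1) + (-0.5883)·4 + 0.1961·(-2) + 0.0000·(-2) = -1.9612.
u_2 = v_2 + 1.9612·q_1 = (-2.5385, 2.8462, -1.6154, -2.0000).
‖u_2‖ = 4.5993, so q_2 = (-0.5519, 0.6188, -0.3512, -0.4348).
q_1·v_3 = (-0.7845)·(-2) + (-0.5883)·1 + 0.1961·(-2) + 0.0000·3 = 0.5883; q_2·v_3 = (-0.5519)·(-2) + 0.6188·1 + (-0.3512)·(-2) + (-0.4348)·3 = 1.1206.
u_3 = v_3 − 0.5883·q_1 − 1.1206·q_2 = (-0.9200, 0.6527, -1.7218, 3.4873).
‖u_3‖ = 4.0495, so q_3 = (-0.2272, 0.1612, -0.4252, 0.8612).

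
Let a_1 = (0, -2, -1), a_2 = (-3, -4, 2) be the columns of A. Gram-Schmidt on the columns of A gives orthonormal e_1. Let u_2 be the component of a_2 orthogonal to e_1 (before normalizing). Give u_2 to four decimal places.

a_1 = (0, -2, -1); ‖a_1‖ = 2.2361, so e_1 = (0.0000, -0.8944, -0.4472).
e_1·a_2 = 0.0000·(-3) + (-0.8944)·(-4) + (-0.4472)·2 = 2.6833.
u_2 = a_2 − 2.6833·e_1 = (-3.0000, -1.6000, 3.2000).

u_2 = (-3.0000, -1.6000, 3.2000)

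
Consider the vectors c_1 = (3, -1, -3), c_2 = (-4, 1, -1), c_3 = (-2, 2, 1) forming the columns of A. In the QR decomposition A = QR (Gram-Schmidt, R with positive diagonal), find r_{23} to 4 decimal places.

c_1 = (3, -1, -3); ‖c_1‖ = 4.3589, so q_1 = (0.6882, -0.2294, -0.6882).
q_1·c_2 = 0.6882·(-4) + (-0.2294)·1 + (-0.6882)·(-1) = -2.2942.
u_2 = c_2 + 2.2942·q_1 = (-2.4211, 0.4737, -2.5789).
‖u_2‖ = 3.5689, so q_2 = (-0.6784, 0.1327, -0.7226).
r_{23} = q_2·c_3 = 0.8996.

r_{23} = 0.8996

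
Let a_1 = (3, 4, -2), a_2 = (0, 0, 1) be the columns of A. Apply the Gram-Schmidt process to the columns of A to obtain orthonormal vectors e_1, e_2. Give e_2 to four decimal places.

e_2 = (0.2228, 0.2971, 0.9285)

e_1 = a_1/‖a_1‖ = (3, 4, -2)/5.3852 = (0.5571, 0.7428, -0.3714).
r_{12} = e_1·a_2 = -0.3714.
u_2 = a_2 + 0.3714·e_1 = (0.2069, 0.2759, 0.8621).
‖u_2‖ = 0.9285, so e_2 = (0.2228, 0.2971, 0.9285).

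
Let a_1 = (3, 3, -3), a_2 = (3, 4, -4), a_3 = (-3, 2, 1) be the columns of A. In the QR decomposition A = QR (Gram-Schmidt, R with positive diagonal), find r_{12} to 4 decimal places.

r_{12} = 6.3509

a_1 = (3, 3, -3); ‖a_1‖ = 5.1962, so q_1 = (0.5774, 0.5774, -0.5774).
r_{12} = q_1·a_2 = 6.3509.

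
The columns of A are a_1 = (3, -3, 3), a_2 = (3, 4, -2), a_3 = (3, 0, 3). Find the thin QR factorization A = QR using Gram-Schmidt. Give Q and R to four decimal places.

Q = [[0.5774, 0.7845, -0.2265], [-0.5774, 0.5883, 0.5661], [0.5774, -0.1961, 0.7926]], R = [[5.1962, -1.7321, 3.4641], [0.0000, 5.0990, 1.7650], [0.0000, 0.0000, 1.6984]]

a_1 = (3, -3, 3); ‖a_1‖ = 5.1962, so q_1 = (0.5774, -0.5774, 0.5774).
q_1·a_2 = 0.5774·3 + (-0.5774)·4 + 0.5774·(-2) = -1.7321.
u_2 = a_2 + 1.7321·q_1 = (4.0000, 3.0000, -1.0000).
‖u_2‖ = 5.0990, so q_2 = (0.7845, 0.5883, -0.1961).
q_1·a_3 = 0.5774·3 + (-0.5774)·0 + 0.5774·3 = 3.4641; q_2·a_3 = 0.7845·3 + 0.5883·0 + (-0.1961)·3 = 1.7650.
u_3 = a_3 − 3.4641·q_1 − 1.7650·q_2 = (-0.3846, 0.9615, 1.3462).
‖u_3‖ = 1.6984, so q_3 = (-0.2265, 0.5661, 0.7926).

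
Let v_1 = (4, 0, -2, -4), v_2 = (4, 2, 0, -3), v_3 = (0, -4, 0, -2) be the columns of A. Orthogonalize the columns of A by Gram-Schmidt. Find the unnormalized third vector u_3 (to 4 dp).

v_1 = (4, 0, -2, -4); ‖v_1‖ = 6.0000, so q_1 = (0.6667, 0.0000, -0.3333, -0.6667).
q_1·v_2 = 0.6667·4 + 0.0000·2 + (-0.3333)·0 + (-0.6667)·(-3) = 4.6667.
u_2 = v_2 − 4.6667·q_1 = (0.8889, 2.0000, 1.5556, 0.1111).
‖u_2‖ = 2.6874, so q_2 = (0.3308, 0.7442, 0.5788, 0.0413).
q_1·v_3 = 0.6667·0 + 0.0000·(-4) + (-0.3333)·0 + (-0.6667)·(-2) = 1.3333; q_2·v_3 = 0.3308·0 + 0.7442·(-4) + 0.5788·0 + 0.0413·(-2) = -3.0595.
u_3 = v_3 − 1.3333·q_1 + 3.0595·q_2 = (0.1231, -1.7231, 2.2154, -0.9846).

u_3 = (0.1231, -1.7231, 2.2154, -0.9846)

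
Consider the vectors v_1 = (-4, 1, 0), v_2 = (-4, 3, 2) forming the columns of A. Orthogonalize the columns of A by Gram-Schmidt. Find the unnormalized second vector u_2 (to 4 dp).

v_1 = (-4, 1, 0); ‖v_1‖ = 4.1231, so e_1 = (-0.9701, 0.2425, 0.0000).
e_1·v_2 = (-0.9701)·(-4) + 0.2425·3 + 0.0000·2 = 4.6082.
u_2 = v_2 − 4.6082·e_1 = (0.4706, 1.8824, 2.0000).

u_2 = (0.4706, 1.8824, 2.0000)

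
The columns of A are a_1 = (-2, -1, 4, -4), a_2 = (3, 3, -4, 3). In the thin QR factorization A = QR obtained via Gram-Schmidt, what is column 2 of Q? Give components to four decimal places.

a_1 = (-2, -1, 4, -4); ‖a_1‖ = 6.0828, so e_1 = (-0.3288, -0.1644, 0.6576, -0.6576).
e_1·a_2 = (-0.3288)·3 + (-0.1644)·3 + 0.6576·(-4) + (-0.6576)·3 = -6.0828.
u_2 = a_2 + 6.0828·e_1 = (1.0000, 2.0000, 0.0000, -1.0000).
‖u_2‖ = 2.4495, so e_2 = (0.4082, 0.8165, 0.0000, -0.4082).

e_2 = (0.4082, 0.8165, 0.0000, -0.4082)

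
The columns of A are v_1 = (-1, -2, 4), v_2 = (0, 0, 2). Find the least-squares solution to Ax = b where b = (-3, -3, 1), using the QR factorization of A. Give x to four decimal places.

x = (1.8000, -3.1000)

v_1 = (-1, -2, 4); ‖v_1‖ = 4.5826, so q_1 = (-0.2182, -0.4364, 0.8729).
q_1·v_2 = (-0.2182)·0 + (-0.4364)·0 + 0.8729·2 = 1.7457.
u_2 = v_2 − 1.7457·q_1 = (0.3810, 0.7619, 0.4762).
‖u_2‖ = 0.9759, so q_2 = (0.3904, 0.7807, 0.4880).
Qᵀb = (2.8368, -3.0253).
Back-substitute: x_2 = -3.0253/0.9759 = -3.1000.
x_1 = (2.8368 − 1.7457·(-3.1000))/4.5826 = 1.8000.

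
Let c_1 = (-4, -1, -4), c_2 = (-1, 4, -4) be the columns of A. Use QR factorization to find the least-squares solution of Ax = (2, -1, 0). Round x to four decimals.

e_1 = c_1/‖c_1‖ = (-4, -1, -4)/5.7446 = (-0.6963, -0.1741, -0.6963).
r_{12} = e_1·c_2 = 2.7852.
u_2 = c_2 − 2.7852·e_1 = (0.9394, 4.4848, -2.0606).
‖u_2‖ = 5.0242, so e_2 = (0.1870, 0.8927, -0.4101).
Qᵀb = (-1.2185, -0.5187).
Back-substitute: x_2 = -0.5187/5.0242 = -0.1032.
x_1 = (-1.2185 − 2.7852·(-0.1032))/5.7446 = -0.1621.

x = (-0.1621, -0.1032)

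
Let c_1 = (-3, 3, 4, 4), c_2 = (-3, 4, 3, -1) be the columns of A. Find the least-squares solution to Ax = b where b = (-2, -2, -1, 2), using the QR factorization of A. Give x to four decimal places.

e_1 = c_1/‖c_1‖ = (-3, 3, 4, 4)/7.0711 = (-0.4243, 0.4243, 0.5657, 0.5657).
r_{12} = e_1·c_2 = 4.1012.
u_2 = c_2 − 4.1012·e_1 = (-1.2600, 2.2600, 0.6800, -3.3200).
‖u_2‖ = 4.2638, so e_2 = (-0.2955, 0.5300, 0.1595, -0.7786).
Qᵀb = (0.5657, -2.1858).
Back-substitute: x_2 = -2.1858/4.2638 = -0.5127.
x_1 = (0.5657 − 4.1012·(-0.5127))/7.0711 = 0.3773.

x = (0.3773, -0.5127)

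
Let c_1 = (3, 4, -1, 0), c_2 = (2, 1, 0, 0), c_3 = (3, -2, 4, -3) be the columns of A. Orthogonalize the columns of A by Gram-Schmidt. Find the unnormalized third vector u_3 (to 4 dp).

c_1 = (3, 4, -1, 0); ‖c_1‖ = 5.0990, so e_1 = (0.5883, 0.7845, -0.1961, 0.0000).
e_1·c_2 = 0.5883·2 + 0.7845·1 + (-0.1961)·0 + 0.0000·0 = 1.9612.
u_2 = c_2 − 1.9612·e_1 = (0.8462, -0.5385, 0.3846, 0.0000).
‖u_2‖ = 1.0742, so e_2 = (0.7877, -0.5013, 0.3581, 0.0000).
e_1·c_3 = 0.5883·3 + 0.7845·(-2) + (-0.1961)·4 + 0.0000·(-3) = -0.5883; e_2·c_3 = 0.7877·3 + (-0.5013)·(-2) + 0.3581·4 + 0.0000·(-3) = 4.7980.
u_3 = c_3 + 0.5883·e_1 − 4.7980·e_2 = (-0.4333, 0.8667, 2.1667, -3.0000).

u_3 = (-0.4333, 0.8667, 2.1667, -3.0000)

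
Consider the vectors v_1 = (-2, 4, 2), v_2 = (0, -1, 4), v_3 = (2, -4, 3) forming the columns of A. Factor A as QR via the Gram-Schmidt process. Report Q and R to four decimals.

Q = [[-0.4082, 0.0825, 0.9091], [0.8165, -0.4124, 0.4041], [0.4082, 0.9073, 0.1010]], R = [[4.8990, 0.8165, -2.8577], [0.0000, 4.0415, 4.5363], [0.0000, 0.0000, 0.5051]]

v_1 = (-2, 4, 2); ‖v_1‖ = 4.8990, so q_1 = (-0.4082, 0.8165, 0.4082).
q_1·v_2 = (-0.4082)·0 + 0.8165·(-1) + 0.4082·4 = 0.8165.
u_2 = v_2 − 0.8165·q_1 = (0.3333, -1.6667, 3.6667).
‖u_2‖ = 4.0415, so q_2 = (0.0825, -0.4124, 0.9073).
q_1·v_3 = (-0.4082)·2 + 0.8165·(-4) + 0.4082·3 = -2.8577; q_2·v_3 = 0.0825·2 + (-0.4124)·(-4) + 0.9073·3 = 4.5363.
u_3 = v_3 + 2.8577·q_1 − 4.5363·q_2 = (0.4592, 0.2041, 0.0510).
‖u_3‖ = 0.5051, so q_3 = (0.9091, 0.4041, 0.1010).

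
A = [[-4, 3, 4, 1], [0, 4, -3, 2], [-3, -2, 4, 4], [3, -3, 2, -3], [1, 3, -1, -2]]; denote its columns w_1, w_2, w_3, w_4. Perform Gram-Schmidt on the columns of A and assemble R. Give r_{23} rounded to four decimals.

r_{23} = -3.8001

w_1 = (-4, 0, -3, 3, 1); ‖w_1‖ = 5.9161, so q_1 = (-0.6761, 0.0000, -0.5071, 0.5071, 0.1690).
q_1·w_2 = (-0.6761)·3 + 0.0000·4 + (-0.5071)·(-2) + 0.5071·(-3) + 0.1690·3 = -2.0284.
u_2 = w_2 + 2.0284·q_1 = (1.6286, 4.0000, -3.0286, -1.9714, 3.3429).
‖u_2‖ = 6.5487, so q_2 = (0.2487, 0.6108, -0.4625, -0.3010, 0.5105).
r_{23} = q_2·w_3 = -3.8001.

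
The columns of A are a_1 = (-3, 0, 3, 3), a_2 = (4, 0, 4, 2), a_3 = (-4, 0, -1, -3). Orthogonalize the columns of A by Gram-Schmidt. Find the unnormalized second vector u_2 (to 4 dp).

u_2 = (4.6667, 0.0000, 3.3333, 1.3333)

e_1 = a_1/‖a_1‖ = (-3, 0, 3, 3)/5.1962 = (-0.5774, 0.0000, 0.5774, 0.5774).
r_{12} = e_1·a_2 = 1.1547.
u_2 = a_2 − 1.1547·e_1 = (4.6667, 0.0000, 3.3333, 1.3333).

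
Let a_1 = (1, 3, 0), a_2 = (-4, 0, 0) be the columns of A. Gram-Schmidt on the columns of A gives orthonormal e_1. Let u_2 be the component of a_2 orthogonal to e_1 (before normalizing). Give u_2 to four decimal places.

u_2 = (-3.6000, 1.2000, 0.0000)

a_1 = (1, 3, 0); ‖a_1‖ = 3.1623, so e_1 = (0.3162, 0.9487, 0.0000).
e_1·a_2 = 0.3162·(-4) + 0.9487·0 + 0.0000·0 = -1.2649.
u_2 = a_2 + 1.2649·e_1 = (-3.6000, 1.2000, 0.0000).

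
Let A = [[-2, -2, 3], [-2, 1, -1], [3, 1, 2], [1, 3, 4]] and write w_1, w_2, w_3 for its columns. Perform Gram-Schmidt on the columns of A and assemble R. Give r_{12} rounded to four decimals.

w_1 = (-2, -2, 3, 1); ‖w_1‖ = 4.2426, so e_1 = (-0.4714, -0.4714, 0.7071, 0.2357).
r_{12} = e_1·w_2 = 1.8856.

r_{12} = 1.8856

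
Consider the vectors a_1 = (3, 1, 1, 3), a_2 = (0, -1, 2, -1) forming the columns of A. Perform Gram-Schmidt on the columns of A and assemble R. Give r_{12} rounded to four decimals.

r_{12} = -0.4472

a_1 = (3, 1, 1, 3); ‖a_1‖ = 4.4721, so q_1 = (0.6708, 0.2236, 0.2236, 0.6708).
r_{12} = q_1·a_2 = -0.4472.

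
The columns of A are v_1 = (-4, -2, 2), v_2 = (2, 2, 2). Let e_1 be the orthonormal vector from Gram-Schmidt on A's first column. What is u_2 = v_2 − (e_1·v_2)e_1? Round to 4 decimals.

u_2 = (0.6667, 1.3333, 2.6667)

v_1 = (-4, -2, 2); ‖v_1‖ = 4.8990, so e_1 = (-0.8165, -0.4082, 0.4082).
e_1·v_2 = (-0.8165)·2 + (-0.4082)·2 + 0.4082·2 = -1.6330.
u_2 = v_2 + 1.6330·e_1 = (0.6667, 1.3333, 2.6667).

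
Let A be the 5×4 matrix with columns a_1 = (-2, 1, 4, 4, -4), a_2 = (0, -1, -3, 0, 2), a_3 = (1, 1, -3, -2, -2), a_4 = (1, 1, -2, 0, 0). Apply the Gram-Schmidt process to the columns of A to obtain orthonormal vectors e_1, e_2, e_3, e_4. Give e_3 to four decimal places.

e_3 = (0.0884, 0.2845, -0.5842, -0.1768, -0.7340)

a_1 = (-2, 1, 4, 4, -4); ‖a_1‖ = 7.2801, so e_1 = (-0.2747, 0.1374, 0.5494, 0.5494, -0.5494).
e_1·a_2 = (-0.2747)·0 + 0.1374·(-1) + 0.5494·(-3) + 0.5494·0 + (-0.5494)·2 = -2.8846.
u_2 = a_2 + 2.8846·e_1 = (-0.7925, -0.6038, -1.4151, 1.5849, 0.4151).
‖u_2‖ = 2.3831, so e_2 = (-0.3325, -0.2534, -0.5938, 0.6651, 0.1742).
e_1·a_3 = (-0.2747)·1 + 0.1374·1 + 0.5494·(-3) + 0.5494·(-2) + (-0.5494)·(-2) = -1.7857; e_2·a_3 = (-0.3325)·1 + (-0.2534)·1 + (-0.5938)·(-3) + 0.6651·(-2) + 0.1742·(-2) = -0.4830.
u_3 = a_3 + 1.7857·e_1 + 0.4830·e_2 = (0.3488, 1.1229, -2.3056, -0.6977, -2.8970).
‖u_3‖ = 3.9469, so e_3 = (0.0884, 0.2845, -0.5842, -0.1768, -0.7340).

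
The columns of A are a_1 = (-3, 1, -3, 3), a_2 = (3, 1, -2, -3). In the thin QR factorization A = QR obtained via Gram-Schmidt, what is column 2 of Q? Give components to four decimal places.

q_2 = (0.4214, 0.3223, -0.7355, -0.4214)

a_1 = (-3, 1, -3, 3); ‖a_1‖ = 5.2915, so q_1 = (-0.5669, 0.1890, -0.5669, 0.5669).
q_1·a_2 = (-0.5669)·3 + 0.1890·1 + (-0.5669)·(-2) + 0.5669·(-3) = -2.0788.
u_2 = a_2 + 2.0788·q_1 = (1.8214, 1.3929, -3.1786, -1.8214).
‖u_2‖ = 4.3219, so q_2 = (0.4214, 0.3223, -0.7355, -0.4214).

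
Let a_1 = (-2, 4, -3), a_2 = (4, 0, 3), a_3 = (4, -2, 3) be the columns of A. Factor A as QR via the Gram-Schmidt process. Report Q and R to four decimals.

e_1 = a_1/‖a_1‖ = (-2, 4, -3)/5.3852 = (-0.3714, 0.7428, -0.5571).
r_{12} = e_1·a_2 = -3.1568.
u_2 = a_2 + 3.1568·e_1 = (2.8276, 2.3448, 1.2414).
‖u_2‖ = 3.8774, so e_2 = (0.7292, 0.6047, 0.3202).
r_{13} = e_1·a_3 = -4.6424; r_{23} = e_2·a_3 = 2.6680.
u_3 = a_3 + 4.6424·e_1 − 2.6680·e_2 = (0.3303, -0.1651, -0.4404).
‖u_3‖ = 0.5747, so e_3 = (0.5747, -0.2873, -0.7663).

Q = [[-0.3714, 0.7292, 0.5747], [0.7428, 0.6047, -0.2873], [-0.5571, 0.3202, -0.7663]], R = [[5.3852, -3.1568, -4.6424], [0.0000, 3.8774, 2.6680], [0.0000, 0.0000, 0.5747]]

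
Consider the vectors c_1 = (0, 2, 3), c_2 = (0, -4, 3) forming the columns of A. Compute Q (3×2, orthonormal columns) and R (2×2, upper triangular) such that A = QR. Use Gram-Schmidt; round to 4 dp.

c_1 = (0, 2, 3); ‖c_1‖ = 3.6056, so q_1 = (0.0000, 0.5547, 0.8321).
q_1·c_2 = 0.0000·0 + 0.5547·(-4) + 0.8321·3 = 0.2774.
u_2 = c_2 − 0.2774·q_1 = (0.0000, -4.1538, 2.7692).
‖u_2‖ = 4.9923, so q_2 = (0.0000, -0.8321, 0.5547).

Q = [[0.0000, 0.0000], [0.5547, -0.8321], [0.8321, 0.5547]], R = [[3.6056, 0.2774], [0.0000, 4.9923]]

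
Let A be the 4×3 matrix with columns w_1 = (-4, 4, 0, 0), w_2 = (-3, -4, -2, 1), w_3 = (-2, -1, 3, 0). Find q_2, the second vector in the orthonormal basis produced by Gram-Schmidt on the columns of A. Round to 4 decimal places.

w_1 = (-4, 4, 0, 0); ‖w_1‖ = 5.6569, so q_1 = (-0.7071, 0.7071, 0.0000, 0.0000).
q_1·w_2 = (-0.7071)·(-3) + 0.7071·(-4) + 0.0000·(-2) + 0.0000·1 = -0.7071.
u_2 = w_2 + 0.7071·q_1 = (-3.5000, -3.5000, -2.0000, 1.0000).
‖u_2‖ = 5.4314, so q_2 = (-0.6444, -0.6444, -0.3682, 0.1841).

q_2 = (-0.6444, -0.6444, -0.3682, 0.1841)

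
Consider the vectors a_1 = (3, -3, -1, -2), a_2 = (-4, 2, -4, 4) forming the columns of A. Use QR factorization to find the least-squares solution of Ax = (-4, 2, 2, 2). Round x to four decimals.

x = (-1.1348, -0.0955)

a_1 = (3, -3, -1, -2); ‖a_1‖ = 4.7958, so e_1 = (0.6255, -0.6255, -0.2085, -0.4170).
e_1·a_2 = 0.6255·(-4) + (-0.6255)·2 + (-0.2085)·(-4) + (-0.4170)·4 = -4.5873.
u_2 = a_2 + 4.5873·e_1 = (-1.1304, -0.8696, -4.9565, 2.0870).
‖u_2‖ = 5.5639, so e_2 = (-0.2032, -0.1563, -0.8908, 0.3751).
Qᵀb = (-5.0043, -0.5314).
Back-substitute: x_2 = -0.5314/5.5639 = -0.0955.
x_1 = (-5.0043 + 4.5873·(-0.0955))/4.7958 = -1.1348.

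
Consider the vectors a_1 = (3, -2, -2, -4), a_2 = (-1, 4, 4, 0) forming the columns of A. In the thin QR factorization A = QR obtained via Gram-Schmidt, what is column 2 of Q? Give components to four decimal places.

e_2 = (0.1548, 0.6065, 0.6065, -0.4903)

a_1 = (3, -2, -2, -4); ‖a_1‖ = 5.7446, so e_1 = (0.5222, -0.3482, -0.3482, -0.6963).
e_1·a_2 = 0.5222·(-1) + (-0.3482)·4 + (-0.3482)·4 + (-0.6963)·0 = -3.3075.
u_2 = a_2 + 3.3075·e_1 = (0.7273, 2.8485, 2.8485, -2.3030).
‖u_2‖ = 4.6969, so e_2 = (0.1548, 0.6065, 0.6065, -0.4903).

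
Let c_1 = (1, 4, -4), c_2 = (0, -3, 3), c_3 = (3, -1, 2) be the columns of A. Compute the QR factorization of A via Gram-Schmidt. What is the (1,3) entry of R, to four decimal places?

r_{13} = -1.5667

q_1 = c_1/‖c_1‖ = (1, 4, -4)/5.7446 = (0.1741, 0.6963, -0.6963).
r_{13} = q_1·c_3 = -1.5667.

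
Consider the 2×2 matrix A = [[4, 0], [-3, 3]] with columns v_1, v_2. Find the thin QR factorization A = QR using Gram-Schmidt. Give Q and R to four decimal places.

v_1 = (4, -3); ‖v_1‖ = 5.0000, so e_1 = (0.8000, -0.6000).
e_1·v_2 = 0.8000·0 + (-0.6000)·3 = -1.8000.
u_2 = v_2 + 1.8000·e_1 = (1.4400, 1.9200).
‖u_2‖ = 2.4000, so e_2 = (0.6000, 0.8000).

Q = [[0.8000, 0.6000], [-0.6000, 0.8000]], R = [[5.0000, -1.8000], [0.0000, 2.4000]]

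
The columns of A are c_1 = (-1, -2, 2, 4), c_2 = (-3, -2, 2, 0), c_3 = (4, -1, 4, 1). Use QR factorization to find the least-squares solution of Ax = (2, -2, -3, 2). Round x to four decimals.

c_1 = (-1, -2, 2, 4); ‖c_1‖ = 5.0000, so q_1 = (-0.2000, -0.4000, 0.4000, 0.8000).
q_1·c_2 = (-0.2000)·(-3) + (-0.4000)·(-2) + 0.4000·2 + 0.8000·0 = 2.2000.
u_2 = c_2 − 2.2000·q_1 = (-2.5600, -1.1200, 1.1200, -1.7600).
‖u_2‖ = 3.4871, so q_2 = (-0.7341, -0.3212, 0.3212, -0.5047).
q_1·c_3 = (-0.2000)·4 + (-0.4000)·(-1) + 0.4000·4 + 0.8000·1 = 2.0000; q_2·c_3 = (-0.7341)·4 + (-0.3212)·(-1) + 0.3212·4 + (-0.5047)·1 = -1.8353.
u_3 = c_3 − 2.0000·q_1 + 1.8353·q_2 = (3.0526, -0.7895, 3.7895, -1.5263).
‖u_3‖ = 5.1606, so q_3 = (0.5915, -0.1530, 0.7343, -0.2958).
Qᵀb = (0.8000, -2.7989, -1.3054).
Back-substitute: x_3 = -1.3054/5.1606 = -0.2530.
x_2 = (-2.7989 + 1.8353·(-0.2530))/3.4871 = -0.9358.
x_1 = (0.8000 − 2.2000·(-0.9358) − 2.0000·(-0.2530))/5.0000 = 0.6729.

x = (0.6729, -0.9358, -0.2530)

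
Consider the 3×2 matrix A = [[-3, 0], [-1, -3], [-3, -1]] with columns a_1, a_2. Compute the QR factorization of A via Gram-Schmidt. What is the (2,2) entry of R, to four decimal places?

r_{22} = 2.8470

q_1 = a_1/‖a_1‖ = (-3, -1, -3)/4.3589 = (-0.6882, -0.2294, -0.6882).
r_{12} = q_1·a_2 = 1.3765.
u_2 = a_2 − 1.3765·q_1 = (0.9474, -2.6842, -0.0526).
r_{22} = ‖u_2‖ = 2.8470.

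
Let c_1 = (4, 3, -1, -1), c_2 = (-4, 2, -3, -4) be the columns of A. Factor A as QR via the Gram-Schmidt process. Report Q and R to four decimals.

Q = [[0.7698, -0.5320], [0.5774, 0.3491], [-0.1925, -0.4655], [-0.1925, -0.6151]], R = [[5.1962, -0.5774], [0.0000, 6.6833]]

c_1 = (4, 3, -1, -1); ‖c_1‖ = 5.1962, so q_1 = (0.7698, 0.5774, -0.1925, -0.1925).
q_1·c_2 = 0.7698·(-4) + 0.5774·2 + (-0.1925)·(-3) + (-0.1925)·(-4) = -0.5774.
u_2 = c_2 + 0.5774·q_1 = (-3.5556, 2.3333, -3.1111, -4.1111).
‖u_2‖ = 6.6833, so q_2 = (-0.5320, 0.3491, -0.4655, -0.6151).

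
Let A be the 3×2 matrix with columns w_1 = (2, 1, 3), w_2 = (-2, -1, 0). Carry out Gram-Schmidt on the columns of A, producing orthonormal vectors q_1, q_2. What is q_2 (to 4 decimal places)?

w_1 = (2, 1, 3); ‖w_1‖ = 3.7417, so q_1 = (0.5345, 0.2673, 0.8018).
q_1·w_2 = 0.5345·(-2) + 0.2673·(-1) + 0.8018·0 = -1.3363.
u_2 = w_2 + 1.3363·q_1 = (-1.2857, -0.6429, 1.0714).
‖u_2‖ = 1.7928, so q_2 = (-0.7171, -0.3586, 0.5976).

q_2 = (-0.7171, -0.3586, 0.5976)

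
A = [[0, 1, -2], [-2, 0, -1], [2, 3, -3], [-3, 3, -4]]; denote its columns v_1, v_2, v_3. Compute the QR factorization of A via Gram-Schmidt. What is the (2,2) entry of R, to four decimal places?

r_{22} = 4.2977

v_1 = (0, -2, 2, -3); ‖v_1‖ = 4.1231, so q_1 = (0.0000, -0.4851, 0.4851, -0.7276).
q_1·v_2 = 0.0000·1 + (-0.4851)·0 + 0.4851·3 + (-0.7276)·3 = -0.7276.
u_2 = v_2 + 0.7276·q_1 = (1.0000, -0.3529, 3.3529, 2.4706).
r_{22} = ‖u_2‖ = 4.2977.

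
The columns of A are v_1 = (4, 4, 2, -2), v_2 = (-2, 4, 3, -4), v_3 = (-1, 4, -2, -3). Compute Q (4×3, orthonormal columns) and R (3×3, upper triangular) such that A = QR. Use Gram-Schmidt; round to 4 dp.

Q = [[0.6325, -0.7322, -0.0773], [0.6325, 0.3138, 0.4140], [0.3162, 0.3312, -0.8825], [-0.3162, -0.5056, -0.2092]], R = [[6.3246, 3.4785, 2.2136], [0.0000, 5.7359, 2.8418], [0.0000, 0.0000, 4.1261]]

v_1 = (4, 4, 2, -2); ‖v_1‖ = 6.3246, so e_1 = (0.6325, 0.6325, 0.3162, -0.3162).
e_1·v_2 = 0.6325·(-2) + 0.6325·4 + 0.3162·3 + (-0.3162)·(-4) = 3.4785.
u_2 = v_2 − 3.4785·e_1 = (-4.2000, 1.8000, 1.9000, -2.9000).
‖u_2‖ = 5.7359, so e_2 = (-0.7322, 0.3138, 0.3312, -0.5056).
e_1·v_3 = 0.6325·(-1) + 0.6325·4 + 0.3162·(-2) + (-0.3162)·(-3) = 2.2136; e_2·v_3 = (-0.7322)·(-1) + 0.3138·4 + 0.3312·(-2) + (-0.5056)·(-3) = 2.8418.
u_3 = v_3 − 2.2136·e_1 − 2.8418·e_2 = (-0.3191, 1.7082, -3.6413, -0.8632).
‖u_3‖ = 4.1261, so e_3 = (-0.0773, 0.4140, -0.8825, -0.2092).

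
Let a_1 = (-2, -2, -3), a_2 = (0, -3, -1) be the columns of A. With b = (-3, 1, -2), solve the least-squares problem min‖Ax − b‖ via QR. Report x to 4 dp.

x = (1.2247, -1.2022)

a_1 = (-2, -2, -3); ‖a_1‖ = 4.1231, so q_1 = (-0.4851, -0.4851, -0.7276).
q_1·a_2 = (-0.4851)·0 + (-0.4851)·(-3) + (-0.7276)·(-1) = 2.1828.
u_2 = a_2 − 2.1828·q_1 = (1.0588, -1.9412, 0.5882).
‖u_2‖ = 2.2881, so q_2 = (0.4628, -0.8484, 0.2571).
Qᵀb = (2.4254, -2.7508).
Back-substitute: x_2 = -2.7508/2.2881 = -1.2022.
x_1 = (2.4254 − 2.1828·(-1.2022))/4.1231 = 1.2247.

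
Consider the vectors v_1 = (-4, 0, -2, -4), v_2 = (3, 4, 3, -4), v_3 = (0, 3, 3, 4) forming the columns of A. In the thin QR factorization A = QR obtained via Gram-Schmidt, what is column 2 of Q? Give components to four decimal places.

e_2 = (0.3933, 0.5663, 0.4090, -0.5978)

e_1 = v_1/‖v_1‖ = (-4, 0, -2, -4)/6.0000 = (-0.6667, 0.0000, -0.3333, -0.6667).
r_{12} = e_1·v_2 = -0.3333.
u_2 = v_2 + 0.3333·e_1 = (2.7778, 4.0000, 2.8889, -4.2222).
‖u_2‖ = 7.0632, so e_2 = (0.3933, 0.5663, 0.4090, -0.5978).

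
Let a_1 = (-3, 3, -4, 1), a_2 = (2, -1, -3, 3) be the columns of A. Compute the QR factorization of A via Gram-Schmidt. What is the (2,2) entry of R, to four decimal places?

a_1 = (-3, 3, -4, 1); ‖a_1‖ = 5.9161, so q_1 = (-0.5071, 0.5071, -0.6761, 0.1690).
q_1·a_2 = (-0.5071)·2 + 0.5071·(-1) + (-0.6761)·(-3) + 0.1690·3 = 1.0142.
u_2 = a_2 − 1.0142·q_1 = (2.5143, -1.5143, -2.3143, 2.8286).
r_{22} = ‖u_2‖ = 4.6874.

r_{22} = 4.6874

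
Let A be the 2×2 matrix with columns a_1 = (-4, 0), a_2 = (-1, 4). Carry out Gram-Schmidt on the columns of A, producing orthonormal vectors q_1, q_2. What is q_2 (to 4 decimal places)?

q_2 = (0.0000, 1.0000)

a_1 = (-4, 0); ‖a_1‖ = 4.0000, so q_1 = (-1.0000, 0.0000).
q_1·a_2 = (-1.0000)·(-1) + 0.0000·4 = 1.0000.
u_2 = a_2 − 1.0000·q_1 = (0.0000, 4.0000).
‖u_2‖ = 4.0000, so q_2 = (0.0000, 1.0000).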